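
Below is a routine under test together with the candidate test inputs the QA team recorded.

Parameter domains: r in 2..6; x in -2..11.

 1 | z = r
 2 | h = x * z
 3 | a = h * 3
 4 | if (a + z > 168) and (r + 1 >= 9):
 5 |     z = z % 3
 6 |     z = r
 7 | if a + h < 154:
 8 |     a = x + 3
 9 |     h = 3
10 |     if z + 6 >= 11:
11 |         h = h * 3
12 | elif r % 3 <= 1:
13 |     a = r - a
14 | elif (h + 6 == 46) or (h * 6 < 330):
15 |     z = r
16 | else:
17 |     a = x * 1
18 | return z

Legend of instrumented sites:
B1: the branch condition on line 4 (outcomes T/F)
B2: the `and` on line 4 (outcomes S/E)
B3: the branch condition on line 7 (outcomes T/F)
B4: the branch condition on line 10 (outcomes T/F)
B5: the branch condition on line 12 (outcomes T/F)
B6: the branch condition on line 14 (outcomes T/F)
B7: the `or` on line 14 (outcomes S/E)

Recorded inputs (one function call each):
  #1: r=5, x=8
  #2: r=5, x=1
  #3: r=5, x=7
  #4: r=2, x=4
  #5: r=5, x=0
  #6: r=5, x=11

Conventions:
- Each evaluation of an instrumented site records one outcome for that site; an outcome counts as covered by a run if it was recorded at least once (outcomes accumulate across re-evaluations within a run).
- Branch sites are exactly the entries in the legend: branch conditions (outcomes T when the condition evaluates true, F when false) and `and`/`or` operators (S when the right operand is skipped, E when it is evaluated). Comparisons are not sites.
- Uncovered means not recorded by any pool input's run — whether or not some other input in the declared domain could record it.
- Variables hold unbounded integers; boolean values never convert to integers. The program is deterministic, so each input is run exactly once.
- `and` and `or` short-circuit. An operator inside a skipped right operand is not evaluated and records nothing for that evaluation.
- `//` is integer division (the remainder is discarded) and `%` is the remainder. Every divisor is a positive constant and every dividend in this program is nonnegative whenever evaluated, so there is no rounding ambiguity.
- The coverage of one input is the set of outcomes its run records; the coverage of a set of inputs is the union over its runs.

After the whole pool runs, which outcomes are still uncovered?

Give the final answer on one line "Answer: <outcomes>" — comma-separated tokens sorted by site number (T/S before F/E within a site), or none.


input #1, r=5, x=8: events B2->S, B1->F, B3->F, B5->F, B7->S, B6->T; outcomes B1=F, B2=S, B3=F, B5=F, B6=T, B7=S
input #2, r=5, x=1: events B2->S, B1->F, B3->T, B4->T; outcomes B1=F, B2=S, B3=T, B4=T
input #3, r=5, x=7: events B2->S, B1->F, B3->T, B4->T; outcomes B1=F, B2=S, B3=T, B4=T
input #4, r=2, x=4: events B2->S, B1->F, B3->T, B4->F; outcomes B1=F, B2=S, B3=T, B4=F
input #5, r=5, x=0: events B2->S, B1->F, B3->T, B4->T; outcomes B1=F, B2=S, B3=T, B4=T
input #6, r=5, x=11: events B2->E, B1->F, B3->F, B5->F, B7->E, B6->F; outcomes B1=F, B2=E, B3=F, B5=F, B6=F, B7=E
union over the pool: B1=F, B2=S, B2=E, B3=T, B3=F, B4=T, B4=F, B5=F, B6=T, B6=F, B7=S, B7=E
uncovered (2 of 14): B1=T, B5=T
Answer: B1=T, B5=T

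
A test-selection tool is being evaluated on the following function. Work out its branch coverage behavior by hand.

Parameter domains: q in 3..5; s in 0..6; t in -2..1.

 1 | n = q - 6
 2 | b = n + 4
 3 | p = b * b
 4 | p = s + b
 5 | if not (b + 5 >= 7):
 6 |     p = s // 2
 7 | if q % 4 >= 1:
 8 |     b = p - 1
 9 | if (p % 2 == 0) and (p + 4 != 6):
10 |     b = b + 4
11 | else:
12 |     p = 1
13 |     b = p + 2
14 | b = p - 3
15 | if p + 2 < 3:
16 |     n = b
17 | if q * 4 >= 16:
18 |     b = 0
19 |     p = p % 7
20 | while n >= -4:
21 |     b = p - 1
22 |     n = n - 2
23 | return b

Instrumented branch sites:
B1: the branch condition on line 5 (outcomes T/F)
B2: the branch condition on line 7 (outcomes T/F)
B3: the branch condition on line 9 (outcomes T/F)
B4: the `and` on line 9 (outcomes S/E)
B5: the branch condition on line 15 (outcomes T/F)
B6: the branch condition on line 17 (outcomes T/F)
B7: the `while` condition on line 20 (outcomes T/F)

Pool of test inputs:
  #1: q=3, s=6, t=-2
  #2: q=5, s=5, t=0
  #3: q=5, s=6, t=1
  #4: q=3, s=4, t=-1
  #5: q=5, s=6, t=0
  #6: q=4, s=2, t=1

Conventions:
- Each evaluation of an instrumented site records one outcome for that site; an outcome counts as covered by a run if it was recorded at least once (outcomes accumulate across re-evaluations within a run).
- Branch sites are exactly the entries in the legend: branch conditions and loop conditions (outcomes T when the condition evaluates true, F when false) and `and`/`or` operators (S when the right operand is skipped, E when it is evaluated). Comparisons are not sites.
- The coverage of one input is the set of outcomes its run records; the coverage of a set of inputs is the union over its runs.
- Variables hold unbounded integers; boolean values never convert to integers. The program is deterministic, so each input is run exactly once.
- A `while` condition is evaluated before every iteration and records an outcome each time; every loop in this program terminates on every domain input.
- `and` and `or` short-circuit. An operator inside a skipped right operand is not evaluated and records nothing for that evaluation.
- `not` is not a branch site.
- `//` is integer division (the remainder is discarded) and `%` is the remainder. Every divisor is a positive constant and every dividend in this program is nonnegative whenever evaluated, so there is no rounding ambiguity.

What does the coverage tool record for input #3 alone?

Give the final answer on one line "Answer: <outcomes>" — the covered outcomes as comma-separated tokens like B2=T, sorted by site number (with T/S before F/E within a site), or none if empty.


Running input #3 (q=5, s=6, t=1), event by event:
  B1->F, B2->T, B4->S, B3->F, B5->F, B6->T, B7->T, B7->T, B7->F
collecting distinct outcomes: B1=F, B2=T, B3=F, B4=S, B5=F, B6=T, B7=T, B7=F
Answer: B1=F, B2=T, B3=F, B4=S, B5=F, B6=T, B7=T, B7=F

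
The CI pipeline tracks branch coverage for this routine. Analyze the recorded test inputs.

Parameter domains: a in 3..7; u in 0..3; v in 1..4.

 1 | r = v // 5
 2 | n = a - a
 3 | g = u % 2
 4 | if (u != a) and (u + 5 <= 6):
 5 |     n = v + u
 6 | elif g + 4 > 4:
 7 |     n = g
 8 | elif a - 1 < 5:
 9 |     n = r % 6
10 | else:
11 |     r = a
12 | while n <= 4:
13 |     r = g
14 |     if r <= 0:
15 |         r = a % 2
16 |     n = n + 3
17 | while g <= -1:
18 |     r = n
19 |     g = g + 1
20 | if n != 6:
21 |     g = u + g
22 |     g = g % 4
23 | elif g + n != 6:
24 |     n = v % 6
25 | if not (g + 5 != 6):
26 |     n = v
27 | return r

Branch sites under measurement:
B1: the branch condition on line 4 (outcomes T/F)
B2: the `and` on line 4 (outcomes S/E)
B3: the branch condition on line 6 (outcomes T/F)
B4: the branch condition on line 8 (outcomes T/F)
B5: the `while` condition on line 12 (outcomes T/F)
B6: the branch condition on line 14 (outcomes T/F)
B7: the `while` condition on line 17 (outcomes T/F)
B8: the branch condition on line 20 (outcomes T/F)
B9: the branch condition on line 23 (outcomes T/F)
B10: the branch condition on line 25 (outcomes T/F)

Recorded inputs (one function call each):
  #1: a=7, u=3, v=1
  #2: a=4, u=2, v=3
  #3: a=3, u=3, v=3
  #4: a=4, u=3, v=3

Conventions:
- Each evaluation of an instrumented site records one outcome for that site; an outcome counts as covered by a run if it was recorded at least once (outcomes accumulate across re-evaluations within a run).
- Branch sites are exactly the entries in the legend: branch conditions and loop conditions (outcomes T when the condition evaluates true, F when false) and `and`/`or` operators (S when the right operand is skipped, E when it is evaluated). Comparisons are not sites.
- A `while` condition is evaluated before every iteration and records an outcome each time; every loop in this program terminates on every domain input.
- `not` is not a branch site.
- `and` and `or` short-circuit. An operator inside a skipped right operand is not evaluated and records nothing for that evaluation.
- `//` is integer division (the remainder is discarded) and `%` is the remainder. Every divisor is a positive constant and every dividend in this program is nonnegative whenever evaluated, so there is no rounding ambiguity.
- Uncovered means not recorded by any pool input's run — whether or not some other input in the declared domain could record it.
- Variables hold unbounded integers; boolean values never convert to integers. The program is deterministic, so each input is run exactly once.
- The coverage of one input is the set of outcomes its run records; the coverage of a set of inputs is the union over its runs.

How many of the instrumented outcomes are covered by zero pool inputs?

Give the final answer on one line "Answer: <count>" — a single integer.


#1 (a=7, u=3, v=1) -> B2->E, B1->F, B3->T, B5->T, B6->F, B5->T, B6->F, B5->F, B7->F, B8->T, B10->F; covered: B1=F, B2=E, B3=T, B5=T, B5=F, B6=F, B7=F, B8=T, B10=F
#2 (a=4, u=2, v=3) -> B2->E, B1->F, B3->F, B4->T, B5->T, B6->T, B5->T, B6->T, B5->F, B7->F, B8->F, B9->F, B10->F; covered: B1=F, B2=E, B3=F, B4=T, B5=T, B5=F, B6=T, B7=F, B8=F, B9=F, B10=F
#3 (a=3, u=3, v=3) -> B2->S, B1->F, B3->T, B5->T, B6->F, B5->T, B6->F, B5->F, B7->F, B8->T, B10->F; covered: B1=F, B2=S, B3=T, B5=T, B5=F, B6=F, B7=F, B8=T, B10=F
#4 (a=4, u=3, v=3) -> B2->E, B1->F, B3->T, B5->T, B6->F, B5->T, B6->F, B5->F, B7->F, B8->T, B10->F; covered: B1=F, B2=E, B3=T, B5=T, B5=F, B6=F, B7=F, B8=T, B10=F
union over the pool: B1=F, B2=S, B2=E, B3=T, B3=F, B4=T, B5=T, B5=F, B6=T, B6=F, B7=F, B8=T, B8=F, B9=F, B10=F
uncovered (5 of 20): B1=T, B4=F, B7=T, B9=T, B10=T
Answer: 5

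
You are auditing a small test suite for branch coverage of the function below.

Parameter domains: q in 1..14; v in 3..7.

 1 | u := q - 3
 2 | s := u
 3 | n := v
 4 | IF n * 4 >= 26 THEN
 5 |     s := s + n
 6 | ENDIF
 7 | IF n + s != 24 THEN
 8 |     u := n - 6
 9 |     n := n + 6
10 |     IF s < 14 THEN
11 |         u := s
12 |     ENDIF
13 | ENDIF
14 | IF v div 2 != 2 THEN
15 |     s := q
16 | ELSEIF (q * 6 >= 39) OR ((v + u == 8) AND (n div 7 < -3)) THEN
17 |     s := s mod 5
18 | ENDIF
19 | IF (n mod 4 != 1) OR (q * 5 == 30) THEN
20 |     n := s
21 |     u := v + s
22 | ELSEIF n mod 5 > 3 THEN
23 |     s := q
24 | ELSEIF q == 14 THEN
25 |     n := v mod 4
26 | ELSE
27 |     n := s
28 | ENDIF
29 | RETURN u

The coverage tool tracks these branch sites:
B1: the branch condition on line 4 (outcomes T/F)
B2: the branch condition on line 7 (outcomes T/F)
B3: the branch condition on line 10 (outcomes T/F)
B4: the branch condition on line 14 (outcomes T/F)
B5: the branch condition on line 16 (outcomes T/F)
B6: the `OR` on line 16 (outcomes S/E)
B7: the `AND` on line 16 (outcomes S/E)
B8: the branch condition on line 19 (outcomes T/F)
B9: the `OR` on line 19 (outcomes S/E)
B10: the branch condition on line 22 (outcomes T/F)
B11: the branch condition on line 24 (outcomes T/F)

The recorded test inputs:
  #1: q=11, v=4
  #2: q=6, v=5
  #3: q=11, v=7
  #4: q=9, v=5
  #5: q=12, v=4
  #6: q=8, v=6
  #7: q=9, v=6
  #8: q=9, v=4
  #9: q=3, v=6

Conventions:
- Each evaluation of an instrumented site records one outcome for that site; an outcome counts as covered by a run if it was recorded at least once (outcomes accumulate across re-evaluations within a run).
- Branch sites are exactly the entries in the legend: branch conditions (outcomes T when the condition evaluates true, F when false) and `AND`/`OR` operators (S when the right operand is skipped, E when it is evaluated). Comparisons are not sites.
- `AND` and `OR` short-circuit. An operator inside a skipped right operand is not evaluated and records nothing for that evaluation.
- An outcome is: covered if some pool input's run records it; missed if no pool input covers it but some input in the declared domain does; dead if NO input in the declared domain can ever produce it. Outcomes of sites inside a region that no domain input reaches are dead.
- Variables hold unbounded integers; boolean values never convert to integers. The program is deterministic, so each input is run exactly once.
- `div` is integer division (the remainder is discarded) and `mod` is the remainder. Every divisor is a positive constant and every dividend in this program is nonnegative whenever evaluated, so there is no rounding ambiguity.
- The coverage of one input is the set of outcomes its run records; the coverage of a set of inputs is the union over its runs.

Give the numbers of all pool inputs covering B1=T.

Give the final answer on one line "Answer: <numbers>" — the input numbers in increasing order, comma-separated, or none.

input #1 (q=11, v=4): never hits B1=T
input #2 (q=6, v=5): never hits B1=T
input #3 (q=11, v=7): hits B1=T
input #4 (q=9, v=5): never hits B1=T
input #5 (q=12, v=4): never hits B1=T
input #6 (q=8, v=6): never hits B1=T
input #7 (q=9, v=6): never hits B1=T
input #8 (q=9, v=4): never hits B1=T
input #9 (q=3, v=6): never hits B1=T

Answer: 3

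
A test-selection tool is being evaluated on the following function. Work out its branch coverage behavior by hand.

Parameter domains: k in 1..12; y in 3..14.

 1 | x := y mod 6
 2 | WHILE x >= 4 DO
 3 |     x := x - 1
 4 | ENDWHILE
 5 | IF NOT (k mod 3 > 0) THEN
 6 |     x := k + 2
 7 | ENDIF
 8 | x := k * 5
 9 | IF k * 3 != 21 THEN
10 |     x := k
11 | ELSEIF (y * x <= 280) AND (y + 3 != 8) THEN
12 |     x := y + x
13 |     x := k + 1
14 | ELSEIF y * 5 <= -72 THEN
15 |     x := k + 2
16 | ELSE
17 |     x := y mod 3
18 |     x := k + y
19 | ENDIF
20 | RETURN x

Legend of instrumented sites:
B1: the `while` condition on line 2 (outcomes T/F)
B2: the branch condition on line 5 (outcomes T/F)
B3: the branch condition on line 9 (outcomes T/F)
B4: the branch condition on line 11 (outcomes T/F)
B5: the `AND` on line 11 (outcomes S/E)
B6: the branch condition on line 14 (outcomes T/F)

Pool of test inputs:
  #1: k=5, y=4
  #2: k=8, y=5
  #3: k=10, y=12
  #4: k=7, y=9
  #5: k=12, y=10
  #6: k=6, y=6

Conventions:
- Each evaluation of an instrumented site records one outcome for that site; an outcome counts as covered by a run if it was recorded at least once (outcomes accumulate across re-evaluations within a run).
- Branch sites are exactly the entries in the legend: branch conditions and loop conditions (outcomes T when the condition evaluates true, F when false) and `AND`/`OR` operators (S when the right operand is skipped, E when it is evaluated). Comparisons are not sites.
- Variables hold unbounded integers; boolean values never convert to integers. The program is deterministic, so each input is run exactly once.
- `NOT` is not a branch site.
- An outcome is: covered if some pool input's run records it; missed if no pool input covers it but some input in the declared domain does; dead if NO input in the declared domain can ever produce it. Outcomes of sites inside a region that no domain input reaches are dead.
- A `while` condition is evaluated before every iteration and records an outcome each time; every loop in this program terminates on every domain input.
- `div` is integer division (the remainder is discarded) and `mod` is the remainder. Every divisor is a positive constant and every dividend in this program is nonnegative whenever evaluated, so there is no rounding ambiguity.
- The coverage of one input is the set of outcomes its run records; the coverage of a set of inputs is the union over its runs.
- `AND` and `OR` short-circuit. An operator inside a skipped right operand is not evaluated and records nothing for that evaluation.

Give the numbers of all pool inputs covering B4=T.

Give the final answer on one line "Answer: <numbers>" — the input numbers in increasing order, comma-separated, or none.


input #1 (k=5, y=4): does not produce B4=T
input #2 (k=8, y=5): does not produce B4=T
input #3 (k=10, y=12): does not produce B4=T
input #4 (k=7, y=9): does not produce B4=T
input #5 (k=12, y=10): does not produce B4=T
input #6 (k=6, y=6): does not produce B4=T
Answer: none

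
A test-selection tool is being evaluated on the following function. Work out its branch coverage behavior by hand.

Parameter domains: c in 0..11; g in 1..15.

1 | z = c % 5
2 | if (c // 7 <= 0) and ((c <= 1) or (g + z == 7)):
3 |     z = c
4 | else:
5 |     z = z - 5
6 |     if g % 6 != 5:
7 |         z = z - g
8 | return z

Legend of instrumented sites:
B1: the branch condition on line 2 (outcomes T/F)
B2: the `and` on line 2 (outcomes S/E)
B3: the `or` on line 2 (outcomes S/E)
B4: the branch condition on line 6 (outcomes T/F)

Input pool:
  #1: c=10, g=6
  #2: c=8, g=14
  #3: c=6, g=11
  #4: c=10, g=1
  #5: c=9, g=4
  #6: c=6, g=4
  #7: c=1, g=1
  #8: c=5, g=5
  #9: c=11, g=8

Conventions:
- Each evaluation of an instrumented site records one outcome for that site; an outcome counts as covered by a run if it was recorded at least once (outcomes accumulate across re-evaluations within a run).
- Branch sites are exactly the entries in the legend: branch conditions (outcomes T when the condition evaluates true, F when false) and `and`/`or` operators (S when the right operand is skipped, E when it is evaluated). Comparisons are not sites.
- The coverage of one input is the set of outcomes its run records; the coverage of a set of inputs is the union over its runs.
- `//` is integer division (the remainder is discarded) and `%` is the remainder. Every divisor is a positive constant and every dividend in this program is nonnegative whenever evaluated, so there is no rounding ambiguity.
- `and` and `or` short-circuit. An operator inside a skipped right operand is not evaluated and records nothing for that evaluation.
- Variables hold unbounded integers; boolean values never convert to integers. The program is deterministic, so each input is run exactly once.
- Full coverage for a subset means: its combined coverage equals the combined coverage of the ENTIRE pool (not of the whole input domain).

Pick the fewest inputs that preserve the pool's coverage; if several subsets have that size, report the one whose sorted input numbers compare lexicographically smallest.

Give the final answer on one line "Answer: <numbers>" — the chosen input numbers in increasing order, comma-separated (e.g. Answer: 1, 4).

test 1 (c=10, g=6) fires B2->S, B1->F, B4->T; hits B1=F, B2=S, B4=T
test 2 (c=8, g=14) fires B2->S, B1->F, B4->T; hits B1=F, B2=S, B4=T
test 3 (c=6, g=11) fires B2->E, B3->E, B1->F, B4->F; hits B1=F, B2=E, B3=E, B4=F
test 4 (c=10, g=1) fires B2->S, B1->F, B4->T; hits B1=F, B2=S, B4=T
test 5 (c=9, g=4) fires B2->S, B1->F, B4->T; hits B1=F, B2=S, B4=T
test 6 (c=6, g=4) fires B2->E, B3->E, B1->F, B4->T; hits B1=F, B2=E, B3=E, B4=T
test 7 (c=1, g=1) fires B2->E, B3->S, B1->T; hits B1=T, B2=E, B3=S
test 8 (c=5, g=5) fires B2->E, B3->E, B1->F, B4->F; hits B1=F, B2=E, B3=E, B4=F
test 9 (c=11, g=8) fires B2->S, B1->F, B4->T; hits B1=F, B2=S, B4=T
the full pool covers 8 outcomes: B1=T, B1=F, B2=S, B2=E, B3=S, B3=E, B4=T, B4=F
no size-1 subset reaches all 8 outcomes (best union: 4/8)
no size-2 subset reaches all 8 outcomes (best union: 6/8)
the canonical winner is {1, 3, 7}: size 3, full 8-outcome coverage, earliest index list among size-3 covers

Answer: 1, 3, 7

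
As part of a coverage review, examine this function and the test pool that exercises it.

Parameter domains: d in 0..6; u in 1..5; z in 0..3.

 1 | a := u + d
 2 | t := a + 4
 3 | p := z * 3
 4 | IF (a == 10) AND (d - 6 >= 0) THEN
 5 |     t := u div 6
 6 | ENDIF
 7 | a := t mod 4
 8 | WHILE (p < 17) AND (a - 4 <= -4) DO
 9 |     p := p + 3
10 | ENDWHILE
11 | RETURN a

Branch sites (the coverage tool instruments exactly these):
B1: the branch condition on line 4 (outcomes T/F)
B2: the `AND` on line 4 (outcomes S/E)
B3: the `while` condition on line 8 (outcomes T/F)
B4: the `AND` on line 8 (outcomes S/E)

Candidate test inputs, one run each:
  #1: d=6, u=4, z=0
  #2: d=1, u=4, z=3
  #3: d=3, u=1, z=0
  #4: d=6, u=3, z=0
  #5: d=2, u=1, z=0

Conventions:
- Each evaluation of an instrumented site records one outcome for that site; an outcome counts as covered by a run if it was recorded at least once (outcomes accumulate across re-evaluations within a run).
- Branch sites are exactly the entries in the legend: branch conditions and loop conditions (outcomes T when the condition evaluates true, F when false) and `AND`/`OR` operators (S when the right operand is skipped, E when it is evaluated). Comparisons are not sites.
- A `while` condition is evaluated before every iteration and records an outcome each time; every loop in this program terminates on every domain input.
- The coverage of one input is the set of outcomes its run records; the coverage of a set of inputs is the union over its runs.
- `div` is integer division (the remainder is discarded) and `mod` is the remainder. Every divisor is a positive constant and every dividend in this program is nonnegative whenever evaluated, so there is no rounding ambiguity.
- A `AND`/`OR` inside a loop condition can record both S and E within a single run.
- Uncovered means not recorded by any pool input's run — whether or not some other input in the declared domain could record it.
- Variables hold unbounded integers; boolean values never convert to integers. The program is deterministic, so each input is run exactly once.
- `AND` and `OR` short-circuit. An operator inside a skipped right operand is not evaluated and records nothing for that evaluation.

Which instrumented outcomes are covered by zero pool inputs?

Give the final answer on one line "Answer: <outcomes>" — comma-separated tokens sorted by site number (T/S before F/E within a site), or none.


#1 (d=6, u=4, z=0) -> B2->E, B1->T, B4->E, B3->T, B4->E, B3->T, B4->E, B3->T, B4->E, B3->T, B4->E, B3->T, B4->E, B3->T, ...; covered: B1=T, B2=E, B3=T, B3=F, B4=S, B4=E
#2 (d=1, u=4, z=3) -> B2->S, B1->F, B4->E, B3->F; covered: B1=F, B2=S, B3=F, B4=E
#3 (d=3, u=1, z=0) -> B2->S, B1->F, B4->E, B3->T, B4->E, B3->T, B4->E, B3->T, B4->E, B3->T, B4->E, B3->T, B4->E, B3->T, ...; covered: B1=F, B2=S, B3=T, B3=F, B4=S, B4=E
#4 (d=6, u=3, z=0) -> B2->S, B1->F, B4->E, B3->F; covered: B1=F, B2=S, B3=F, B4=E
#5 (d=2, u=1, z=0) -> B2->S, B1->F, B4->E, B3->F; covered: B1=F, B2=S, B3=F, B4=E
union over the pool: B1=T, B1=F, B2=S, B2=E, B3=T, B3=F, B4=S, B4=E
uncovered (0 of 8): none
Answer: none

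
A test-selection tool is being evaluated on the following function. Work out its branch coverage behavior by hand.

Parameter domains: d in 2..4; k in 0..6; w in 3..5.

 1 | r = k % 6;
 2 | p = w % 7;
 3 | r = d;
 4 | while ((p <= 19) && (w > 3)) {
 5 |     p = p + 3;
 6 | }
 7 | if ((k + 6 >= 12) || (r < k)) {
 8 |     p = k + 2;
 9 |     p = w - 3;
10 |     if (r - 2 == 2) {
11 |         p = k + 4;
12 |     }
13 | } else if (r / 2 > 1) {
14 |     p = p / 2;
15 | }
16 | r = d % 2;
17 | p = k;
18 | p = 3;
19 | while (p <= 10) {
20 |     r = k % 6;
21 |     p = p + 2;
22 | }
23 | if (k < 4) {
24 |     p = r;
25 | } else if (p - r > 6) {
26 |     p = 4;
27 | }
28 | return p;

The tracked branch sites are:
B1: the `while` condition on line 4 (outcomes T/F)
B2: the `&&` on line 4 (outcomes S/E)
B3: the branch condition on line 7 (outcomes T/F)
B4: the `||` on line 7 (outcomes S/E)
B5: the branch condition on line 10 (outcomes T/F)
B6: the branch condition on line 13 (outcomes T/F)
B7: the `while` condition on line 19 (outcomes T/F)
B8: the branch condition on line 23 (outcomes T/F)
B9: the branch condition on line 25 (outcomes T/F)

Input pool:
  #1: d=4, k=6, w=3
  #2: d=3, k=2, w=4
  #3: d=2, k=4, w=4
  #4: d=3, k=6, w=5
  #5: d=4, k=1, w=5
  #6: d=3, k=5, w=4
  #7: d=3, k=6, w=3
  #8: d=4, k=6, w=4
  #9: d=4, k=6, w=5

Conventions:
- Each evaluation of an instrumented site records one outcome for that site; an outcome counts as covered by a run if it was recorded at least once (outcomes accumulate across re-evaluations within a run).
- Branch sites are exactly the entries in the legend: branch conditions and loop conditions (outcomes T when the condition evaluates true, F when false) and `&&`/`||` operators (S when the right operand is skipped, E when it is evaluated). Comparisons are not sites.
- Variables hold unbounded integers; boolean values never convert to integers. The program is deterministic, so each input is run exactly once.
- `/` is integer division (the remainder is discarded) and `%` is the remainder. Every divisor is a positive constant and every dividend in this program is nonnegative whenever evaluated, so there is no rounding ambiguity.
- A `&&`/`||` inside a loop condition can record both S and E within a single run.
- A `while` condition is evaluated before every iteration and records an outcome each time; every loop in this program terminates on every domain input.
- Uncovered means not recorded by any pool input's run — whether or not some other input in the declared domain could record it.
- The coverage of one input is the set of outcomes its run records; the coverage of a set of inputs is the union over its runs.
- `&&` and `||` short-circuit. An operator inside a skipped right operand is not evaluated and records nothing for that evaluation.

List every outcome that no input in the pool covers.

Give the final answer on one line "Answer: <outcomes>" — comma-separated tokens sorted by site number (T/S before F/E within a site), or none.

input #1, d=4, k=6, w=3: outcomes B1=F, B2=E, B3=T, B4=S, B5=T, B7=T, B7=F, B8=F, B9=T
input #2, d=3, k=2, w=4: outcomes B1=T, B1=F, B2=S, B2=E, B3=F, B4=E, B6=F, B7=T, B7=F, B8=T
input #3, d=2, k=4, w=4: outcomes B1=T, B1=F, B2=S, B2=E, B3=T, B4=E, B5=F, B7=T, B7=F, B8=F, B9=T
input #4, d=3, k=6, w=5: outcomes B1=T, B1=F, B2=S, B2=E, B3=T, B4=S, B5=F, B7=T, B7=F, B8=F, B9=T
input #5, d=4, k=1, w=5: outcomes B1=T, B1=F, B2=S, B2=E, B3=F, B4=E, B6=T, B7=T, B7=F, B8=T
input #6, d=3, k=5, w=4: outcomes B1=T, B1=F, B2=S, B2=E, B3=T, B4=E, B5=F, B7=T, B7=F, B8=F, B9=F
input #7, d=3, k=6, w=3: outcomes B1=F, B2=E, B3=T, B4=S, B5=F, B7=T, B7=F, B8=F, B9=T
input #8, d=4, k=6, w=4: outcomes B1=T, B1=F, B2=S, B2=E, B3=T, B4=S, B5=T, B7=T, B7=F, B8=F, B9=T
input #9, d=4, k=6, w=5: outcomes B1=T, B1=F, B2=S, B2=E, B3=T, B4=S, B5=T, B7=T, B7=F, B8=F, B9=T
union over the pool: B1=T, B1=F, B2=S, B2=E, B3=T, B3=F, B4=S, B4=E, B5=T, B5=F, B6=T, B6=F, B7=T, B7=F, B8=T, B8=F, B9=T, B9=F
uncovered (0 of 18): none

Answer: none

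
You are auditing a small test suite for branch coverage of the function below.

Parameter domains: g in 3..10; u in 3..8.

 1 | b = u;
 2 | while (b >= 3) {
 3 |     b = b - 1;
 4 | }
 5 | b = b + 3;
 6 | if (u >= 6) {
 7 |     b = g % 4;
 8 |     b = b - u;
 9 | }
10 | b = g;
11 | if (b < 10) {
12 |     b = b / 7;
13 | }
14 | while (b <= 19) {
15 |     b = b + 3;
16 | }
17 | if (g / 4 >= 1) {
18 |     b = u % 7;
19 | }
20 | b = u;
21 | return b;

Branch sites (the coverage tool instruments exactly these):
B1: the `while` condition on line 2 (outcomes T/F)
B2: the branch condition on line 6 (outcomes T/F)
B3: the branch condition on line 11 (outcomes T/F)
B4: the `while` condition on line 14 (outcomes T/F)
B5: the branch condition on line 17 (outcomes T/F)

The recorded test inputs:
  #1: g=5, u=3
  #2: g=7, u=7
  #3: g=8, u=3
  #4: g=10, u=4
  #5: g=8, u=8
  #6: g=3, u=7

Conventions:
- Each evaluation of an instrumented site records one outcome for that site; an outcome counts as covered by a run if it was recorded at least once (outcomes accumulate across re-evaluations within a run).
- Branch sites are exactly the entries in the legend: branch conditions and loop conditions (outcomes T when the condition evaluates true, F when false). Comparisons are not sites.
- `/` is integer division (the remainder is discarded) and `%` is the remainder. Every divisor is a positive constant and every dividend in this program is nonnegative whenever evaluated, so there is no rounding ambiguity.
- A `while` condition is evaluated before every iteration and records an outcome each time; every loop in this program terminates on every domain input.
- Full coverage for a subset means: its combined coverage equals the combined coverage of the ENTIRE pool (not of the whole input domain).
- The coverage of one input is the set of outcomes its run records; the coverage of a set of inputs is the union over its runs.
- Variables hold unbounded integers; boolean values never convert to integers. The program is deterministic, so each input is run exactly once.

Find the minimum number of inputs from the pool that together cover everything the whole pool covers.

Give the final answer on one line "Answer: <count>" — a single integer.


input #1, g=5, u=3: outcomes B1=T, B1=F, B2=F, B3=T, B4=T, B4=F, B5=T
input #2, g=7, u=7: outcomes B1=T, B1=F, B2=T, B3=T, B4=T, B4=F, B5=T
input #3, g=8, u=3: outcomes B1=T, B1=F, B2=F, B3=T, B4=T, B4=F, B5=T
input #4, g=10, u=4: outcomes B1=T, B1=F, B2=F, B3=F, B4=T, B4=F, B5=T
input #5, g=8, u=8: outcomes B1=T, B1=F, B2=T, B3=T, B4=T, B4=F, B5=T
input #6, g=3, u=7: outcomes B1=T, B1=F, B2=T, B3=T, B4=T, B4=F, B5=F
union over all inputs: B1=T, B1=F, B2=T, B2=F, B3=T, B3=F, B4=T, B4=F, B5=T, B5=F (10 outcomes)
every size-1 subset falls short of the 10 outcomes (best: 7/10)
size 2: inputs {4, 6} cover all 10 outcomes, and no lexicographically smaller subset of this size does
Answer: 2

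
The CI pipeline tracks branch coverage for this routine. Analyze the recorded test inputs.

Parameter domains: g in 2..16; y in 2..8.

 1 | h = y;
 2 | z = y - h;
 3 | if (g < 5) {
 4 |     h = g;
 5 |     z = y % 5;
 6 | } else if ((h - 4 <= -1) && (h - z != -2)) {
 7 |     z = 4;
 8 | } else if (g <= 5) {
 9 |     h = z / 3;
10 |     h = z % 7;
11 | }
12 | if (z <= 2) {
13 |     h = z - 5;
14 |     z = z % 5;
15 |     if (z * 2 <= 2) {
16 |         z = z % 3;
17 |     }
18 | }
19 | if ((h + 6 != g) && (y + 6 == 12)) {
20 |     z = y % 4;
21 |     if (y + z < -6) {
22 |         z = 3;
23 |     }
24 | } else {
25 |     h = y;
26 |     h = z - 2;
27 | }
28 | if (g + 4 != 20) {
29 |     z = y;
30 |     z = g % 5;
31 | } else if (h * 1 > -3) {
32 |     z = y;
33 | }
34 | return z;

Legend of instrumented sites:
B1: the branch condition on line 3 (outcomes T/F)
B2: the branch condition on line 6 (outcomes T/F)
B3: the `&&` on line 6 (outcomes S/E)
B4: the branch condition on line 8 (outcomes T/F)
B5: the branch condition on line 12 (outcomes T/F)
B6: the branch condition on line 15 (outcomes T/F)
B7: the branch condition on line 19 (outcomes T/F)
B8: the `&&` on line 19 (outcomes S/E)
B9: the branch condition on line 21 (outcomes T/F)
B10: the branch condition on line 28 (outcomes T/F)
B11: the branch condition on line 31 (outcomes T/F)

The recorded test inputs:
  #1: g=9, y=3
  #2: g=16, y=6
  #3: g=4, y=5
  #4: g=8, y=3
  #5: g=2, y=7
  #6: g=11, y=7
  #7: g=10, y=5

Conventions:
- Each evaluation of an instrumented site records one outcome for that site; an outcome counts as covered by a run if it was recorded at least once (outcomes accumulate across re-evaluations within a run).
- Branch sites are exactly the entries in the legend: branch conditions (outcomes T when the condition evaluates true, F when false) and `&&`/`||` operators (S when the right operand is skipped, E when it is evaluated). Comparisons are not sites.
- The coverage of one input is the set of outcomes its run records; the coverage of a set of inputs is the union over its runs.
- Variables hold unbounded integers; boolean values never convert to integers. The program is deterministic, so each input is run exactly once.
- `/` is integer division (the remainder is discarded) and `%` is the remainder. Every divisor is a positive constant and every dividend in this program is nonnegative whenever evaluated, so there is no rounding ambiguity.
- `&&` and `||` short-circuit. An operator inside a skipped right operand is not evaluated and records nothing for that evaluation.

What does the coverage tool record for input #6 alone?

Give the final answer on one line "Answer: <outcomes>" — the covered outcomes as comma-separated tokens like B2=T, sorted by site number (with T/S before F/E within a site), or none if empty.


Event log for input #6 (g=11, y=7):
  B1->F, B3->S, B2->F, B4->F, B5->T, B6->T, B8->E, B7->F, B10->T
deduplicating events, the covered set is: B1=F, B2=F, B3=S, B4=F, B5=T, B6=T, B7=F, B8=E, B10=T
Answer: B1=F, B2=F, B3=S, B4=F, B5=T, B6=T, B7=F, B8=E, B10=T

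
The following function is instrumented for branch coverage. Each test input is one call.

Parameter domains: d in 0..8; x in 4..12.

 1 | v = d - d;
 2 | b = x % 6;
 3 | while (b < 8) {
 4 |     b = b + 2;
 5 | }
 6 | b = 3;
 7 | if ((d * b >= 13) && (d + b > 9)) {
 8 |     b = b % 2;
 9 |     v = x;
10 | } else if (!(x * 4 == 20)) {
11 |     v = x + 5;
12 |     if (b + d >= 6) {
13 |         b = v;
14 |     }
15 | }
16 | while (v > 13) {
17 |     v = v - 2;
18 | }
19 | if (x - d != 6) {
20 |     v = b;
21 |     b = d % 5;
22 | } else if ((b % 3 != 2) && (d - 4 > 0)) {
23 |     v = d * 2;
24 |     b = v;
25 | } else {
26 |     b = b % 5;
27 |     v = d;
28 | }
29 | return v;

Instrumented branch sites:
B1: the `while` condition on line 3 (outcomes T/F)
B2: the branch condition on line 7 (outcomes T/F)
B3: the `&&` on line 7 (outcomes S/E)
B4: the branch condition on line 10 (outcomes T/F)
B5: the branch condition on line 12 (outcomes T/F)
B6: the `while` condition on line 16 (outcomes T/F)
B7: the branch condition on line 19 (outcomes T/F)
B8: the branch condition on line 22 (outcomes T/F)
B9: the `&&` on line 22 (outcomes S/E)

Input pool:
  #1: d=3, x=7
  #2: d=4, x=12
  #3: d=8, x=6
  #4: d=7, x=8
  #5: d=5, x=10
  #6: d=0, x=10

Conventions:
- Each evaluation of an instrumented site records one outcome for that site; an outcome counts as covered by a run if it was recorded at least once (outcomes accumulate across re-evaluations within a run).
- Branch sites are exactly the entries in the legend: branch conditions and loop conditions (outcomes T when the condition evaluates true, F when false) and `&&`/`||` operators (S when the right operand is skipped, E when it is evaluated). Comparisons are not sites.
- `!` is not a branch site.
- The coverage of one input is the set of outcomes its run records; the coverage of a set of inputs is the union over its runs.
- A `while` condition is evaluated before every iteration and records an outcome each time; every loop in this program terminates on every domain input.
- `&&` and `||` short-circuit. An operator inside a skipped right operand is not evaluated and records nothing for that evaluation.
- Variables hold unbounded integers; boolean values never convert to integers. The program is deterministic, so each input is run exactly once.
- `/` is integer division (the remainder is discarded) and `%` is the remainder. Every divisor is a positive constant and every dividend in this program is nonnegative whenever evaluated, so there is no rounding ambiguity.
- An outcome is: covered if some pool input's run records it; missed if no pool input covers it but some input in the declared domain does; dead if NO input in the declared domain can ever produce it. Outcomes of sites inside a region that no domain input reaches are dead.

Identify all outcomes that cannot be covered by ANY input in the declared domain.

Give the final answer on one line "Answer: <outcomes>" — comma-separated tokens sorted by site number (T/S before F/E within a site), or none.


running all 81 domain inputs and tallying outcomes:
  reachable outcomes have witnesses, e.g. B1=T (e.g. d=0, x=4), B1=F (e.g. d=0, x=4), B2=T (e.g. d=7, x=4), B2=F (e.g. d=0, x=4)
Answer: none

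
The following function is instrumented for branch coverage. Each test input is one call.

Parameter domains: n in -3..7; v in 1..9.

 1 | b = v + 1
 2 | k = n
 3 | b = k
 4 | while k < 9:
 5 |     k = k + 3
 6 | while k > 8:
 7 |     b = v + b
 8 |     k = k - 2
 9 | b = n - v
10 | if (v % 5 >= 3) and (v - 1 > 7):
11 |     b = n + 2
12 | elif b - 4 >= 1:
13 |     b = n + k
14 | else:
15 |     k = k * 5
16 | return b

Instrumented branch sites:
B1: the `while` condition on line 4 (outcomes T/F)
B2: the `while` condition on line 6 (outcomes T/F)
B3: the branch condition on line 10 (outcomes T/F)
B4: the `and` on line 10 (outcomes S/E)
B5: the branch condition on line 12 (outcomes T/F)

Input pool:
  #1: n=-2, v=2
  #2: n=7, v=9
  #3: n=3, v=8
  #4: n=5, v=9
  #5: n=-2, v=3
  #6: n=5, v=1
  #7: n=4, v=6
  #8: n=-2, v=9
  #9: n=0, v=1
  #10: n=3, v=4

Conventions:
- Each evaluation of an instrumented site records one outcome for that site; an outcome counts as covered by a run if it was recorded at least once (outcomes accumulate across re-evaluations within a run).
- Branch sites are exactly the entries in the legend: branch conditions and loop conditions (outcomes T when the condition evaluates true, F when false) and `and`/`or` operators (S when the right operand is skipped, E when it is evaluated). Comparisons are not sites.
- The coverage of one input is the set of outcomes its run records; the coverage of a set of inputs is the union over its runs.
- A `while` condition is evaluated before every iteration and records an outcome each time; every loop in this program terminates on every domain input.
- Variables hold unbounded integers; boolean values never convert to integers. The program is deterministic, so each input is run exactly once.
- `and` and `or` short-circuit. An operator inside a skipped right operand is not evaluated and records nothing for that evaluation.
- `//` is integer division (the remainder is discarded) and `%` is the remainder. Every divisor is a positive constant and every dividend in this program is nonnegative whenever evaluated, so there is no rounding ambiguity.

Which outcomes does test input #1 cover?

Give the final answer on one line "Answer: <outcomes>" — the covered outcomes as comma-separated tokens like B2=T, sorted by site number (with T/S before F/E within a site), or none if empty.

Tracing the run of input #1 (n=-2, v=2):
  B1->T, B1->T, B1->T, B1->T, B1->F, B2->T, B2->F, B4->S, B3->F, B5->F
as a set, this run covers: B1=T, B1=F, B2=T, B2=F, B3=F, B4=S, B5=F

Answer: B1=T, B1=F, B2=T, B2=F, B3=F, B4=S, B5=F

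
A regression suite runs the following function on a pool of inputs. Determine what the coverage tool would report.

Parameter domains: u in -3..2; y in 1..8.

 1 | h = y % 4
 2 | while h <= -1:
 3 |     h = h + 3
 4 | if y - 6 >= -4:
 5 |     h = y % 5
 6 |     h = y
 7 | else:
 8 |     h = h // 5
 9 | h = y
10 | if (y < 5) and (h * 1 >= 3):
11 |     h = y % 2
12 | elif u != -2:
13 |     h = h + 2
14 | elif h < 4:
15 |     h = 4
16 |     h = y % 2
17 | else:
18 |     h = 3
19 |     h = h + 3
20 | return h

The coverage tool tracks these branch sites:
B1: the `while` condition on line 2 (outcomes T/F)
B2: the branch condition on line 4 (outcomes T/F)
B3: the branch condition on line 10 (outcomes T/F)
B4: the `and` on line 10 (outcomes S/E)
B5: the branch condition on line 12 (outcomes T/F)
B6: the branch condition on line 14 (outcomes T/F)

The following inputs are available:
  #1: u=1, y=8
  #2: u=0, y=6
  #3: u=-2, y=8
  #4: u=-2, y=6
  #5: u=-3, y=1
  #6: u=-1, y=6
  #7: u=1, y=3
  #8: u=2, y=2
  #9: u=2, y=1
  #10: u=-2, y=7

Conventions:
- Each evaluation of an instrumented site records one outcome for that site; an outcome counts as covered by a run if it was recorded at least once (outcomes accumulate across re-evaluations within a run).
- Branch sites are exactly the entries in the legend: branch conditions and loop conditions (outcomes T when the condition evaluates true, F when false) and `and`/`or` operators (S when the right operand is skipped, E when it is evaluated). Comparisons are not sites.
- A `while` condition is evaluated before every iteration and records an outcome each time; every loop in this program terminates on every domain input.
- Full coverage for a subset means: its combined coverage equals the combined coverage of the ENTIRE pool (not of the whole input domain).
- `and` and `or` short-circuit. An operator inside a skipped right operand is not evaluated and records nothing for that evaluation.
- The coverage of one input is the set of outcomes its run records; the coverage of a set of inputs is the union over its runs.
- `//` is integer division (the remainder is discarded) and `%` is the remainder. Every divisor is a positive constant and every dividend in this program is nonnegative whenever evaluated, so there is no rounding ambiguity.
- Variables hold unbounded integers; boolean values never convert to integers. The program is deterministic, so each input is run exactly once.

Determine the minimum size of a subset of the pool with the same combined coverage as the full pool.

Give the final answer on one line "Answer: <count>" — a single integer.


run #1 (u=1, y=8) runs B1->F, B2->T, B4->S, B3->F, B5->T; records B1=F, B2=T, B3=F, B4=S, B5=T
run #2 (u=0, y=6) runs B1->F, B2->T, B4->S, B3->F, B5->T; records B1=F, B2=T, B3=F, B4=S, B5=T
run #3 (u=-2, y=8) runs B1->F, B2->T, B4->S, B3->F, B5->F, B6->F; records B1=F, B2=T, B3=F, B4=S, B5=F, B6=F
run #4 (u=-2, y=6) runs B1->F, B2->T, B4->S, B3->F, B5->F, B6->F; records B1=F, B2=T, B3=F, B4=S, B5=F, B6=F
run #5 (u=-3, y=1) runs B1->F, B2->F, B4->E, B3->F, B5->T; records B1=F, B2=F, B3=F, B4=E, B5=T
run #6 (u=-1, y=6) runs B1->F, B2->T, B4->S, B3->F, B5->T; records B1=F, B2=T, B3=F, B4=S, B5=T
run #7 (u=1, y=3) runs B1->F, B2->T, B4->E, B3->T; records B1=F, B2=T, B3=T, B4=E
run #8 (u=2, y=2) runs B1->F, B2->T, B4->E, B3->F, B5->T; records B1=F, B2=T, B3=F, B4=E, B5=T
run #9 (u=2, y=1) runs B1->F, B2->F, B4->E, B3->F, B5->T; records B1=F, B2=F, B3=F, B4=E, B5=T
run #10 (u=-2, y=7) runs B1->F, B2->T, B4->S, B3->F, B5->F, B6->F; records B1=F, B2=T, B3=F, B4=S, B5=F, B6=F
together the pool reaches 10 outcomes: B1=F, B2=T, B2=F, B3=T, B3=F, B4=S, B4=E, B5=T, B5=F, B6=F
checked all size-1 subsets: none covers 10 outcomes (max 6/10)
checked all size-2 subsets: none covers 10 outcomes (max 9/10)
inputs {3, 5, 7} (size 3) cover everything; no size-3 subset with a lexicographically smaller index list covers all 10
Answer: 3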